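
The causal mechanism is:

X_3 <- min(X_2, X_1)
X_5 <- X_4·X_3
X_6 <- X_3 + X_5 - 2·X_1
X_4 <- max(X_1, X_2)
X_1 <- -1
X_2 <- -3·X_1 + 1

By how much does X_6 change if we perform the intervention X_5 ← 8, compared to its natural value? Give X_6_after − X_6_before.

The intervention breaks the incoming arrows to X_5: X_5 <- X_4·X_3 no longer applies, and X_5 = 8.
X_2 = -3·X_1 + 1  [with X_1=-1]  = 4
X_3 = min(X_2, X_1)  [with X_2=4, X_1=-1]  = -1
X_6 = X_3 + X_5 - 2·X_1  [with X_3=-1, X_5=8, X_1=-1]  = 9
Without intervention: X_2 = -3·X_1 + 1  [with X_1=-1]  = 4; X_3 = min(X_2, X_1)  [with X_2=4, X_1=-1]  = -1; X_4 = max(X_1, X_2)  [with X_1=-1, X_2=4]  = 4; X_5 = X_4·X_3  [with X_4=4, X_3=-1]  = -4; X_6 = X_3 + X_5 - 2·X_1  [with X_3=-1, X_5=-4, X_1=-1]  = -3.
Change = 9 − (-3) = 12.

12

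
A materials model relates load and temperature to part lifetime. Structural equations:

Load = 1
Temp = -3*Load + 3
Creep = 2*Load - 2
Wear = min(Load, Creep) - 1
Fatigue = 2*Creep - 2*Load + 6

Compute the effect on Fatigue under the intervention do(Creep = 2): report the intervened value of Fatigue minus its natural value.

do(Creep=2) replaces the equation Creep = 2*Load - 2 with the constant Creep = 2.
Fatigue = 2*Creep - 2*Load + 6  [with Creep=2, Load=1]  = 8
Without intervention: Creep = 2*Load - 2  [with Load=1]  = 0; Fatigue = 2*Creep - 2*Load + 6  [with Creep=0, Load=1]  = 4.
Change = 8 − 4 = 4.

4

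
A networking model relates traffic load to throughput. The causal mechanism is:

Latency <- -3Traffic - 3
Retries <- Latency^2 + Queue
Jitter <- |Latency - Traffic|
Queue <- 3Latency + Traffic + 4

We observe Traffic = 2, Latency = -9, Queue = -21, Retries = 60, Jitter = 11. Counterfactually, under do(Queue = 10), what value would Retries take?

91

The intervention breaks the incoming arrows to Queue: Queue <- 3Latency + Traffic + 4 no longer applies, and Queue = 10.
Latency = -3Traffic - 3  [with Traffic=2]  = -9
Retries = Latency^2 + Queue  [with Latency=-9, Queue=10]  = 91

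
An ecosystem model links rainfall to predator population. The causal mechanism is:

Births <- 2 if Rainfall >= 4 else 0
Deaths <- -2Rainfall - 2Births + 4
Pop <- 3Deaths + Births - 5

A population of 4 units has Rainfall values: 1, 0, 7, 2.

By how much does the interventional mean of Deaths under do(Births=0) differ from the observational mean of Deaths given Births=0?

The intervention sets Births=0 in all 4 units regardless of Rainfall. Recomputing Deaths per unit gives 2, 4, -10, 0; average -1.
Observing Births=0 restricts to units where Births's equation naturally yields 0: Rainfall ∈ {1, 0, 2}. In that subpopulation Deaths = 2, 4, 0, mean 2.
Difference = -1 − 2 = -3.

-3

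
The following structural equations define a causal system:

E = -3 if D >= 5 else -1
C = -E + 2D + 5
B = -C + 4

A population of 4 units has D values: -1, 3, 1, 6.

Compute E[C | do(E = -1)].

10.5

Under do(E=-1), E's equation is replaced by E=-1 for every unit. Per-unit C: 4, 12, 8, 18. Mean = 10.5.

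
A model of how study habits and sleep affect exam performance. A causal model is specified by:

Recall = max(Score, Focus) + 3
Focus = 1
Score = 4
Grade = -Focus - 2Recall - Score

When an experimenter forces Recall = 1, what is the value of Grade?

-7

The intervention breaks the incoming arrows to Recall: Recall = max(Score, Focus) + 3 no longer applies, and Recall = 1.
Grade = -Focus - 2Recall - Score  [with Focus=1, Recall=1, Score=4]  = -7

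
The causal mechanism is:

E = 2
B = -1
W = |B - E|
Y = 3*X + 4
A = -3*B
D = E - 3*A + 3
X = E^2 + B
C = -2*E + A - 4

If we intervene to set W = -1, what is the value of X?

do(W=-1) replaces the equation W = |B - E| with the constant W = -1.
X is not downstream of the intervention, so its value is determined by the original equations.
X = E^2 + B  [with E=2, B=-1]  = 3

3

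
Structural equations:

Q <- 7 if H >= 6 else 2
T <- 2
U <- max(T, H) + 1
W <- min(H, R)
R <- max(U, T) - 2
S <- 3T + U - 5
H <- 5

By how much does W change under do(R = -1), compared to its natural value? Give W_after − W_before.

Intervening sets R = -1 and removes its equation (R <- max(U, T) - 2).
W = min(H, R)  [with H=5, R=-1]  = -1
Without intervention: U = max(T, H) + 1  [with T=2, H=5]  = 6; R = max(U, T) - 2  [with U=6, T=2]  = 4; W = min(H, R)  [with H=5, R=4]  = 4.
Change = -1 − 4 = -5.

-5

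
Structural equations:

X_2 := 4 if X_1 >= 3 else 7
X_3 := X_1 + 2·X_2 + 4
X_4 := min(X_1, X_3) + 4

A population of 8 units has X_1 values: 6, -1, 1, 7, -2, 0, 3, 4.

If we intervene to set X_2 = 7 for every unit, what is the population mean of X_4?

The intervention sets X_2=7 in all 8 units regardless of X_1. Recomputing X_4 per unit gives 10, 3, 5, 11, 2, 4, 7, 8; average 6.25.

6.25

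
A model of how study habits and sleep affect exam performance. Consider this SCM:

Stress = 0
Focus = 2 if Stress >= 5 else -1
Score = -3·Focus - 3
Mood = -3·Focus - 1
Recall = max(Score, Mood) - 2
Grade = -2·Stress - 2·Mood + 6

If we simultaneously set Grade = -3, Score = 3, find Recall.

Under do(Grade = -3, Score = 3), each intervened variable's structural equation is replaced by its fixed value.
Focus = 2 if Stress >= 5 else -1  [with Stress=0]  = -1
Mood = -3·Focus - 1  [with Focus=-1]  = 2
Recall = max(Score, Mood) - 2  [with Score=3, Mood=2]  = 1

1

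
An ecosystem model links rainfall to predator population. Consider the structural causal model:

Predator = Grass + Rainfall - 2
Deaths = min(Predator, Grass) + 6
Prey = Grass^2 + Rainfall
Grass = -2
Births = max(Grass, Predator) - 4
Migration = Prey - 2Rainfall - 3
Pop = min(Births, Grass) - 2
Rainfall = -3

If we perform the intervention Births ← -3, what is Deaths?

The intervention breaks the incoming arrows to Births: Births = max(Grass, Predator) - 4 no longer applies, and Births = -3.
Since Deaths is not a descendant of the intervened variable, it is unaffected.
Predator = Grass + Rainfall - 2  [with Grass=-2, Rainfall=-3]  = -7
Deaths = min(Predator, Grass) + 6  [with Predator=-7, Grass=-2]  = -1

-1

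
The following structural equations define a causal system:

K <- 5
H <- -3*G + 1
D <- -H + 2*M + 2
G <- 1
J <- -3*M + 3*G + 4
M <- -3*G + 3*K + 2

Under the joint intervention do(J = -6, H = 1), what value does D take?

29

The joint intervention fixes J = -6, H = 1, removing each variable's own equation.
M = -3*G + 3*K + 2  [with G=1, K=5]  = 14
D = -H + 2*M + 2  [with H=1, M=14]  = 29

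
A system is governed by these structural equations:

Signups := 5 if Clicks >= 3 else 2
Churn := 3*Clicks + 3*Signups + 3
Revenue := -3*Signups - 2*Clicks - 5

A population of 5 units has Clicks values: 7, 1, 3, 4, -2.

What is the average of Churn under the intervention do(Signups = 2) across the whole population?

Under do(Signups=2), Signups's equation is replaced by Signups=2 for every unit. Per-unit Churn: 30, 12, 18, 21, 3. Mean = 16.8.

16.8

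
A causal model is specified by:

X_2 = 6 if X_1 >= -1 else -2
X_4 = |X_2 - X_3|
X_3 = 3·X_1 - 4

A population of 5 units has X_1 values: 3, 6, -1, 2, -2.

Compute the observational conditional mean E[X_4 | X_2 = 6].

6.5

Conditioning on X_2=6 selects the 4 unit(s) with X_1 ∈ {3, 6, -1, 2}. Their X_4 values: 1, 8, 13, 4. Mean = 6.5.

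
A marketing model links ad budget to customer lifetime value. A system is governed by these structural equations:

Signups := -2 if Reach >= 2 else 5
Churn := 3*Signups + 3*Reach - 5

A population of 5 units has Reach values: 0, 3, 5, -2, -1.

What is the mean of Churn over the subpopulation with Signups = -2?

E[Churn|Signups=-2] averages over only the 2 units with Signups=-2 (Reach = 3, 5): Churn = -2, 4, mean 1.

1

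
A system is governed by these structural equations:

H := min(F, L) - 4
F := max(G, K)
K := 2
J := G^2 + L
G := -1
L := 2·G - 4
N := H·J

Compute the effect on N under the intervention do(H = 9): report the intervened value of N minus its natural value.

Intervening sets H = 9 and removes its equation (H := min(F, L) - 4).
L = 2·G - 4  [with G=-1]  = -6
J = G^2 + L  [with G=-1, L=-6]  = -5
N = H·J  [with H=9, J=-5]  = -45
Without intervention: F = max(G, K)  [with G=-1, K=2]  = 2; L = 2·G - 4  [with G=-1]  = -6; J = G^2 + L  [with G=-1, L=-6]  = -5; H = min(F, L) - 4  [with F=2, L=-6]  = -10; N = H·J  [with H=-10, J=-5]  = 50.
Change = -45 − 50 = -95.

-95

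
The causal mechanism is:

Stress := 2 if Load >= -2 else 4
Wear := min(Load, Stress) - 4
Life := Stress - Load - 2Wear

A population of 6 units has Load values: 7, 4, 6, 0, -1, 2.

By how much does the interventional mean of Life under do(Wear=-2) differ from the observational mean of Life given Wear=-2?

1.75

Every unit gets Wear=-2 under the intervention. Life values become -1, 2, 0, 6, 7, 4; E[Life|do(Wear=-2)] = 3.
Observing Wear=-2 restricts to units where Wear's equation naturally yields -2: Load ∈ {7, 4, 6, 2}. In that subpopulation Life = -1, 2, 0, 4, mean 1.25.
Difference = 3 − 1.25 = 1.75.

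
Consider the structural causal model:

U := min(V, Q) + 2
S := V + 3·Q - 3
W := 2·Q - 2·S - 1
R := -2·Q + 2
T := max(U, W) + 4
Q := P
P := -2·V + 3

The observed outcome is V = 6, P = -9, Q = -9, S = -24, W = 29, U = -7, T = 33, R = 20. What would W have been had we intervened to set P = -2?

do(P=-2) replaces the equation P := -2·V + 3 with the constant P = -2.
Q = P  [with P=-2]  = -2
S = V + 3·Q - 3  [with V=6, Q=-2]  = -3
W = 2·Q - 2·S - 1  [with Q=-2, S=-3]  = 1

1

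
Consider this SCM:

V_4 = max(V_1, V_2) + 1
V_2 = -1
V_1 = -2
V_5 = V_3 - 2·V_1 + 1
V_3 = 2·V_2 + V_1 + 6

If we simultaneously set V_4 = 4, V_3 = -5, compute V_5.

0

The joint intervention fixes V_4 = 4, V_3 = -5, removing each variable's own equation.
V_5 = V_3 - 2·V_1 + 1  [with V_3=-5, V_1=-2]  = 0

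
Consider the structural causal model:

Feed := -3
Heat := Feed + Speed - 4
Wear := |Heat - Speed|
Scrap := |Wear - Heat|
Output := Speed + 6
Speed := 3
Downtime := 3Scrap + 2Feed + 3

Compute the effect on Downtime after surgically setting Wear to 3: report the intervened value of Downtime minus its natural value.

-12

The intervention breaks the incoming arrows to Wear: Wear := |Heat - Speed| no longer applies, and Wear = 3.
Heat = Feed + Speed - 4  [with Feed=-3, Speed=3]  = -4
Scrap = |Wear - Heat|  [with Wear=3, Heat=-4]  = 7
Downtime = 3Scrap + 2Feed + 3  [with Scrap=7, Feed=-3]  = 18
Without intervention: Heat = Feed + Speed - 4  [with Feed=-3, Speed=3]  = -4; Wear = |Heat - Speed|  [with Heat=-4, Speed=3]  = 7; Scrap = |Wear - Heat|  [with Wear=7, Heat=-4]  = 11; Downtime = 3Scrap + 2Feed + 3  [with Scrap=11, Feed=-3]  = 30.
Change = 18 − 30 = -12.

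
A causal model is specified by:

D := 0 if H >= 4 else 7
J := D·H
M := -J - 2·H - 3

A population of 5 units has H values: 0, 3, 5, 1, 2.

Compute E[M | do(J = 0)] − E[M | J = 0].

The intervention sets J=0 in all 5 units regardless of H. Recomputing M per unit gives -3, -9, -13, -5, -7; average -7.4.
Observing J=0 restricts to units where J's equation naturally yields 0: H ∈ {0, 5}. In that subpopulation M = -3, -13, mean -8.
Difference = -7.4 − (-8) = 0.6.

0.6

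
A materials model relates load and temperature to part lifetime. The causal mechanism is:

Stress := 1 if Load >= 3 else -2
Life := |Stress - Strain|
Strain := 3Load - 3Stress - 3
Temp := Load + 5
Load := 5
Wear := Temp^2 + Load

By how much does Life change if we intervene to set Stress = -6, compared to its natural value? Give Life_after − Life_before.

Under do(Stress=-6), the mechanism Stress := 1 if Load >= 3 else -2 is discarded; Stress is fixed at -6.
Strain = 3Load - 3Stress - 3  [with Load=5, Stress=-6]  = 30
Life = |Stress - Strain|  [with Stress=-6, Strain=30]  = 36
Without intervention: Stress = 1 if Load >= 3 else -2  [with Load=5]  = 1; Strain = 3Load - 3Stress - 3  [with Load=5, Stress=1]  = 9; Life = |Stress - Strain|  [with Stress=1, Strain=9]  = 8.
Change = 36 − 8 = 28.

28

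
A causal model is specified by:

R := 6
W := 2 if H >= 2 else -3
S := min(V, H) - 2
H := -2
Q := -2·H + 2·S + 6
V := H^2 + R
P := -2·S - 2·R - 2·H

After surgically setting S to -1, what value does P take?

Intervening sets S = -1 and removes its equation (S := min(V, H) - 2).
P = -2·S - 2·R - 2·H  [with S=-1, R=6, H=-2]  = -6

-6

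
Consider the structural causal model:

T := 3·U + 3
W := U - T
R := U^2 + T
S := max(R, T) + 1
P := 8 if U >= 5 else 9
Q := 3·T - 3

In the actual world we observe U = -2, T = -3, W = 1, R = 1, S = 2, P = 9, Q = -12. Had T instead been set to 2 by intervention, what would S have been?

do(T=2) replaces the equation T := 3·U + 3 with the constant T = 2.
R = U^2 + T  [with U=-2, T=2]  = 6
S = max(R, T) + 1  [with R=6, T=2]  = 7

7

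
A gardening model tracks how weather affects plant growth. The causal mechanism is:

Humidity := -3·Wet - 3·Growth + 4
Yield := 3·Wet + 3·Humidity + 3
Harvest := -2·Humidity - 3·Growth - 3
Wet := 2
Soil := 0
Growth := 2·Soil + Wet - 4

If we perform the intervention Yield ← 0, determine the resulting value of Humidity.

The intervention breaks the incoming arrows to Yield: Yield := 3·Wet + 3·Humidity + 3 no longer applies, and Yield = 0.
Since Humidity is not a descendant of the intervened variable, it is unaffected.
Growth = 2·Soil + Wet - 4  [with Soil=0, Wet=2]  = -2
Humidity = -3·Wet - 3·Growth + 4  [with Wet=2, Growth=-2]  = 4

4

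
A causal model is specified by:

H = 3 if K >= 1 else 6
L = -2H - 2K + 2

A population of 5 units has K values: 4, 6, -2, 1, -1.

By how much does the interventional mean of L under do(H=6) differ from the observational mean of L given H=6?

Every unit gets H=6 under the intervention. L values become -18, -22, -6, -12, -8; E[L|do(H=6)] = -13.2.
Observing H=6 restricts to units where H's equation naturally yields 6: K ∈ {-2, -1}. In that subpopulation L = -6, -8, mean -7.
Difference = -13.2 − (-7) = -6.2.

-6.2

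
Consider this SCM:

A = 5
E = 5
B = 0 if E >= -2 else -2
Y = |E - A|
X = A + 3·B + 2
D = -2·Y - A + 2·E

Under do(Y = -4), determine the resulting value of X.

Intervening sets Y = -4 and removes its equation (Y = |E - A|).
No directed path runs from Y to X, so X keeps its natural value.
B = 0 if E >= -2 else -2  [with E=5]  = 0
X = A + 3·B + 2  [with A=5, B=0]  = 7

7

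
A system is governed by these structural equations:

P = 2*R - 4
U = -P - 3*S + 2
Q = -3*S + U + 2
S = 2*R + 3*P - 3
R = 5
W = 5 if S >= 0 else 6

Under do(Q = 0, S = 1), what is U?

Under do(Q = 0, S = 1), each intervened variable's structural equation is replaced by its fixed value.
P = 2*R - 4  [with R=5]  = 6
U = -P - 3*S + 2  [with P=6, S=1]  = -7

-7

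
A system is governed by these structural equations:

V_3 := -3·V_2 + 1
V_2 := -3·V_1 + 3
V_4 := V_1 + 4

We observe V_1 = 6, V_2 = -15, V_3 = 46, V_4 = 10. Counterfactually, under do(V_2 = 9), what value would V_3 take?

-26

The intervention breaks the incoming arrows to V_2: V_2 := -3·V_1 + 3 no longer applies, and V_2 = 9.
V_3 = -3·V_2 + 1  [with V_2=9]  = -26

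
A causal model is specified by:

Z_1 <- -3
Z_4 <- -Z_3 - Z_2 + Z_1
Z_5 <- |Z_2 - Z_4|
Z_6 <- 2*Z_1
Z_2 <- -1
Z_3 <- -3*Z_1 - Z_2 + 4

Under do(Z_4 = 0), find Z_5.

1

Intervening sets Z_4 = 0 and removes its equation (Z_4 <- -Z_3 - Z_2 + Z_1).
Z_5 = |Z_2 - Z_4|  [with Z_2=-1, Z_4=0]  = 1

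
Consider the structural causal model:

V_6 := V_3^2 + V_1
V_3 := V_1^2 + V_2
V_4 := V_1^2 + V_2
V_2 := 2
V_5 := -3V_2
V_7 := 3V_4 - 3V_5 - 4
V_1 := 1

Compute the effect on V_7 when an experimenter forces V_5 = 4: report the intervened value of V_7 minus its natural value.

-30

Under do(V_5=4), the mechanism V_5 := -3V_2 is discarded; V_5 is fixed at 4.
V_4 = V_1^2 + V_2  [with V_1=1, V_2=2]  = 3
V_7 = 3V_4 - 3V_5 - 4  [with V_4=3, V_5=4]  = -7
Without intervention: V_4 = V_1^2 + V_2  [with V_1=1, V_2=2]  = 3; V_5 = -3V_2  [with V_2=2]  = -6; V_7 = 3V_4 - 3V_5 - 4  [with V_4=3, V_5=-6]  = 23.
Change = -7 − 23 = -30.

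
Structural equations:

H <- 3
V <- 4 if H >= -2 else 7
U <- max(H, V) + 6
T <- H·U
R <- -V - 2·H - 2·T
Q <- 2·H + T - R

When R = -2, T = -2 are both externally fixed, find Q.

6

Setting R = -2, T = -2 by intervention discards those variables' equations.
Q = 2·H + T - R  [with H=3, T=-2, R=-2]  = 6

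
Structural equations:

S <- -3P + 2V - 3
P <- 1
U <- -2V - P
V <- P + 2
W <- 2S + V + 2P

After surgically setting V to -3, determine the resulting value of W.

-25

do(V=-3) replaces the equation V <- P + 2 with the constant V = -3.
S = -3P + 2V - 3  [with P=1, V=-3]  = -12
W = 2S + V + 2P  [with S=-12, V=-3, P=1]  = -25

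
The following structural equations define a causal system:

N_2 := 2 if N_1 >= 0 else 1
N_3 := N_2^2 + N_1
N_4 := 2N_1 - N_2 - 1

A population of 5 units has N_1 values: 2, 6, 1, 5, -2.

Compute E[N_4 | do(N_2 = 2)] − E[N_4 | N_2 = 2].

Under do(N_2=2), N_2's equation is replaced by N_2=2 for every unit. Per-unit N_4: 1, 9, -1, 7, -7. Mean = 1.8.
Observing N_2=2 restricts to units where N_2's equation naturally yields 2: N_1 ∈ {2, 6, 1, 5}. In that subpopulation N_4 = 1, 9, -1, 7, mean 4.
Difference = 1.8 − 4 = -2.2.

-2.2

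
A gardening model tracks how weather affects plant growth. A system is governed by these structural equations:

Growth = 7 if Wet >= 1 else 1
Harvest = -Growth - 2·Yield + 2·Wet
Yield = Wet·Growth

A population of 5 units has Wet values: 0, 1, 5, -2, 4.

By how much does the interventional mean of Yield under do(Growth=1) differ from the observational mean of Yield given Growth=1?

Under do(Growth=1), Growth's equation is replaced by Growth=1 for every unit. Per-unit Yield: 0, 1, 5, -2, 4. Mean = 1.6.
E[Yield|Growth=1] averages over only the 2 units with Growth=1 (Wet = 0, -2): Yield = 0, -2, mean -1.
Difference = 1.6 − (-1) = 2.6.

2.6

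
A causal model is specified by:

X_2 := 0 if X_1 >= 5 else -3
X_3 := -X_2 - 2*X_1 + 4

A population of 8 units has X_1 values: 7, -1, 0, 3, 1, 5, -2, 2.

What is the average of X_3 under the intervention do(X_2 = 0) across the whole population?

The intervention sets X_2=0 in all 8 units regardless of X_1. Recomputing X_3 per unit gives -10, 6, 4, -2, 2, -6, 8, 0; average 0.25.

0.25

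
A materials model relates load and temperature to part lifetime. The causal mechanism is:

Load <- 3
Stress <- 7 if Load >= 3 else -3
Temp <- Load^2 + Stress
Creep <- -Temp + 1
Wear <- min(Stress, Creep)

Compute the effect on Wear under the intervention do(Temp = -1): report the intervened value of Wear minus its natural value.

do(Temp=-1) replaces the equation Temp <- Load^2 + Stress with the constant Temp = -1.
Stress = 7 if Load >= 3 else -3  [with Load=3]  = 7
Creep = -Temp + 1  [with Temp=-1]  = 2
Wear = min(Stress, Creep)  [with Stress=7, Creep=2]  = 2
Without intervention: Stress = 7 if Load >= 3 else -3  [with Load=3]  = 7; Temp = Load^2 + Stress  [with Load=3, Stress=7]  = 16; Creep = -Temp + 1  [with Temp=16]  = -15; Wear = min(Stress, Creep)  [with Stress=7, Creep=-15]  = -15.
Change = 2 − (-15) = 17.

17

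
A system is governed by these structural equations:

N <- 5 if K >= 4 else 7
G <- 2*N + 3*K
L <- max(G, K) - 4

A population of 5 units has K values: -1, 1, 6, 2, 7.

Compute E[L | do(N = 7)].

Every unit gets N=7 under the intervention. L values become 7, 13, 28, 16, 31; E[L|do(N=7)] = 19.

19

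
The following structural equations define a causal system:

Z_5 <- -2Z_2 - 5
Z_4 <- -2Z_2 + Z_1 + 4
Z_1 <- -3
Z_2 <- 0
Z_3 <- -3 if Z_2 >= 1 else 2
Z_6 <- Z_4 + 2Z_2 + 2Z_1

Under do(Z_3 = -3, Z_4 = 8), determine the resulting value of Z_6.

2

Setting Z_3 = -3, Z_4 = 8 by intervention discards those variables' equations.
Z_6 = Z_4 + 2Z_2 + 2Z_1  [with Z_4=8, Z_2=0, Z_1=-3]  = 2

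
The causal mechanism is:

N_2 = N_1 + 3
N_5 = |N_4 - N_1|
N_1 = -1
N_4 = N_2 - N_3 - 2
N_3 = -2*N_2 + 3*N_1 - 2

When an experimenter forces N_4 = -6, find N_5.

5

Intervening sets N_4 = -6 and removes its equation (N_4 = N_2 - N_3 - 2).
N_5 = |N_4 - N_1|  [with N_4=-6, N_1=-1]  = 5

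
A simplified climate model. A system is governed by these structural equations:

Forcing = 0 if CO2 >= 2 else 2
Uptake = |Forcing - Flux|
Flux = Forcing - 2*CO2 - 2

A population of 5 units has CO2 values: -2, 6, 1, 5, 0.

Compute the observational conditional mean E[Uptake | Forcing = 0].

13

E[Uptake|Forcing=0] averages over only the 2 units with Forcing=0 (CO2 = 6, 5): Uptake = 14, 12, mean 13.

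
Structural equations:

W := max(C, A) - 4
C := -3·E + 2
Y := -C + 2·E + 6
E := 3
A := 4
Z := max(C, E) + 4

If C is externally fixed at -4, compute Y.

16

The intervention breaks the incoming arrows to C: C := -3·E + 2 no longer applies, and C = -4.
Y = -C + 2·E + 6  [with C=-4, E=3]  = 16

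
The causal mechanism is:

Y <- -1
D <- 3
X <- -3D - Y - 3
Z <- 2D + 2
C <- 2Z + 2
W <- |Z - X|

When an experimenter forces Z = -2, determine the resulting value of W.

Under do(Z=-2), the mechanism Z <- 2D + 2 is discarded; Z is fixed at -2.
X = -3D - Y - 3  [with D=3, Y=-1]  = -11
W = |Z - X|  [with Z=-2, X=-11]  = 9

9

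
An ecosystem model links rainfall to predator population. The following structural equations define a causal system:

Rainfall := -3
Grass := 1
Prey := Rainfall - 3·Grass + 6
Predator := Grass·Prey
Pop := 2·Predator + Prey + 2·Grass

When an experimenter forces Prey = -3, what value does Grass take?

1

Under do(Prey=-3), the mechanism Prey := Rainfall - 3·Grass + 6 is discarded; Prey is fixed at -3.
Since Grass is not a descendant of the intervened variable, it is unaffected.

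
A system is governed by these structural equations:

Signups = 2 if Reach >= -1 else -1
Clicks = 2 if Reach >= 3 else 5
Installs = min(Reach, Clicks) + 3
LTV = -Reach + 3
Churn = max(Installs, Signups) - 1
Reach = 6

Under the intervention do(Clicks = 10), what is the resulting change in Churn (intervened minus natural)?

do(Clicks=10) replaces the equation Clicks = 2 if Reach >= 3 else 5 with the constant Clicks = 10.
Installs = min(Reach, Clicks) + 3  [with Reach=6, Clicks=10]  = 9
Signups = 2 if Reach >= -1 else -1  [with Reach=6]  = 2
Churn = max(Installs, Signups) - 1  [with Installs=9, Signups=2]  = 8
Without intervention: Clicks = 2 if Reach >= 3 else 5  [with Reach=6]  = 2; Installs = min(Reach, Clicks) + 3  [with Reach=6, Clicks=2]  = 5; Signups = 2 if Reach >= -1 else -1  [with Reach=6]  = 2; Churn = max(Installs, Signups) - 1  [with Installs=5, Signups=2]  = 4.
Change = 8 − 4 = 4.

4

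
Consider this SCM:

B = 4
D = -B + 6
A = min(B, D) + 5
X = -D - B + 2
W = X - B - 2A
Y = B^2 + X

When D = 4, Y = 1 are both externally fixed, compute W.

Setting D = 4, Y = 1 by intervention discards those variables' equations.
A = min(B, D) + 5  [with B=4, D=4]  = 9
X = -D - B + 2  [with D=4, B=4]  = -6
W = X - B - 2A  [with X=-6, B=4, A=9]  = -28

-28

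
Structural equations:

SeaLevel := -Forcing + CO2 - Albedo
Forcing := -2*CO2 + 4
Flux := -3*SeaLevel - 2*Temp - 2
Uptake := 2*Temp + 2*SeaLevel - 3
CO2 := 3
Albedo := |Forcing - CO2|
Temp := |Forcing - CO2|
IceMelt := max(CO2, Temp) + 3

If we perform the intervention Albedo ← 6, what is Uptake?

do(Albedo=6) replaces the equation Albedo := |Forcing - CO2| with the constant Albedo = 6.
Forcing = -2*CO2 + 4  [with CO2=3]  = -2
Temp = |Forcing - CO2|  [with Forcing=-2, CO2=3]  = 5
SeaLevel = -Forcing + CO2 - Albedo  [with Forcing=-2, CO2=3, Albedo=6]  = -1
Uptake = 2*Temp + 2*SeaLevel - 3  [with Temp=5, SeaLevel=-1]  = 5

5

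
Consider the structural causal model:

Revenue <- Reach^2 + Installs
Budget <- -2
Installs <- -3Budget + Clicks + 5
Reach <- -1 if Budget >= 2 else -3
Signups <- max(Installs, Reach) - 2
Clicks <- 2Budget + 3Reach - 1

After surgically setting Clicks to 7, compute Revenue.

The intervention breaks the incoming arrows to Clicks: Clicks <- 2Budget + 3Reach - 1 no longer applies, and Clicks = 7.
Reach = -1 if Budget >= 2 else -3  [with Budget=-2]  = -3
Installs = -3Budget + Clicks + 5  [with Budget=-2, Clicks=7]  = 18
Revenue = Reach^2 + Installs  [with Reach=-3, Installs=18]  = 27

27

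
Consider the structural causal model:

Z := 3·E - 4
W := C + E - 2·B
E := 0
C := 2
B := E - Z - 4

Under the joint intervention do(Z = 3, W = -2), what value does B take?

The joint intervention fixes Z = 3, W = -2, removing each variable's own equation.
B = E - Z - 4  [with E=0, Z=3]  = -7

-7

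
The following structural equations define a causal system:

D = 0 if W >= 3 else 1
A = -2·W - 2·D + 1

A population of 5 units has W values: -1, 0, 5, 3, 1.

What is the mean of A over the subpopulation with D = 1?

-1

E[A|D=1] averages over only the 3 units with D=1 (W = -1, 0, 1): A = 1, -1, -3, mean -1.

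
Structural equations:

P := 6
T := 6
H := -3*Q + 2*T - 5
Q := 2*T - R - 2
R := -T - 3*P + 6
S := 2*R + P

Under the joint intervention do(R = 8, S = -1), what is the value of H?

1

The joint intervention fixes R = 8, S = -1, removing each variable's own equation.
Q = 2*T - R - 2  [with T=6, R=8]  = 2
H = -3*Q + 2*T - 5  [with Q=2, T=6]  = 1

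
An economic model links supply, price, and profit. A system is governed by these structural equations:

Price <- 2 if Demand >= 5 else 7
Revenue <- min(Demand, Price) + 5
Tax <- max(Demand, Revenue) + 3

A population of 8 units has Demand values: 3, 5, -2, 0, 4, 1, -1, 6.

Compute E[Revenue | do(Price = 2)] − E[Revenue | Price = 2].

Under do(Price=2), Price's equation is replaced by Price=2 for every unit. Per-unit Revenue: 7, 7, 3, 5, 7, 6, 4, 7. Mean = 5.75.
E[Revenue|Price=2] averages over only the 2 units with Price=2 (Demand = 5, 6): Revenue = 7, 7, mean 7.
Difference = 5.75 − 7 = -1.25.

-1.25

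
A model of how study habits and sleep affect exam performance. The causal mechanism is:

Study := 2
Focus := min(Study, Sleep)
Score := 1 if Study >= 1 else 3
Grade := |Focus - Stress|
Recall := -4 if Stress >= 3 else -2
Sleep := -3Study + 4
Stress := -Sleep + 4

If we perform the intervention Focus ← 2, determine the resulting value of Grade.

4

The intervention breaks the incoming arrows to Focus: Focus := min(Study, Sleep) no longer applies, and Focus = 2.
Sleep = -3Study + 4  [with Study=2]  = -2
Stress = -Sleep + 4  [with Sleep=-2]  = 6
Grade = |Focus - Stress|  [with Focus=2, Stress=6]  = 4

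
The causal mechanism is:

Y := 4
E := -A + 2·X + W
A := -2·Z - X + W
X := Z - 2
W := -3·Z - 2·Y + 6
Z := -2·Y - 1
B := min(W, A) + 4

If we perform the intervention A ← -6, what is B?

-2

The intervention breaks the incoming arrows to A: A := -2·Z - X + W no longer applies, and A = -6.
Z = -2·Y - 1  [with Y=4]  = -9
W = -3·Z - 2·Y + 6  [with Z=-9, Y=4]  = 25
B = min(W, A) + 4  [with W=25, A=-6]  = -2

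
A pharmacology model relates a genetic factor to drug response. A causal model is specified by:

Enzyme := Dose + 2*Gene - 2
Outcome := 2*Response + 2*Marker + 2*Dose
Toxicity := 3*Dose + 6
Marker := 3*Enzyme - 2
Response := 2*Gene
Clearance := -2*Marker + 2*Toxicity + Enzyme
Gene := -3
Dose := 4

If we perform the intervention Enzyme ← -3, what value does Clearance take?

The intervention breaks the incoming arrows to Enzyme: Enzyme := Dose + 2*Gene - 2 no longer applies, and Enzyme = -3.
Marker = 3*Enzyme - 2  [with Enzyme=-3]  = -11
Toxicity = 3*Dose + 6  [with Dose=4]  = 18
Clearance = -2*Marker + 2*Toxicity + Enzyme  [with Marker=-11, Toxicity=18, Enzyme=-3]  = 55

55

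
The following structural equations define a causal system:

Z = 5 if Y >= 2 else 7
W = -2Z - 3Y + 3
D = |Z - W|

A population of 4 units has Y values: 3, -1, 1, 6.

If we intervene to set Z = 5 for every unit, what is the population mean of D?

Every unit gets Z=5 under the intervention. D values become 21, 9, 15, 30; E[D|do(Z=5)] = 18.75.

18.75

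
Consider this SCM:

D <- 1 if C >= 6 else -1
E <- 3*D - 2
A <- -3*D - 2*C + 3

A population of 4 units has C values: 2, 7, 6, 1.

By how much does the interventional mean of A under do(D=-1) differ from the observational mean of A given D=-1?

-5

Under do(D=-1), D's equation is replaced by D=-1 for every unit. Per-unit A: 2, -8, -6, 4. Mean = -2.
E[A|D=-1] averages over only the 2 units with D=-1 (C = 2, 1): A = 2, 4, mean 3.
Difference = -2 − 3 = -5.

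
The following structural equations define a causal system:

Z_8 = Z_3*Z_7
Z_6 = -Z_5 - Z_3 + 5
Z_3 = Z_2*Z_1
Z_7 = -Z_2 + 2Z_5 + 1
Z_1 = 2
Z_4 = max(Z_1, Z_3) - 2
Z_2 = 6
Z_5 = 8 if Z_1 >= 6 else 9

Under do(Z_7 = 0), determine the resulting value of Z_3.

12

Intervening sets Z_7 = 0 and removes its equation (Z_7 = -Z_2 + 2Z_5 + 1).
Z_3 is not downstream of the intervention, so its value is determined by the original equations.
Z_3 = Z_2*Z_1  [with Z_2=6, Z_1=2]  = 12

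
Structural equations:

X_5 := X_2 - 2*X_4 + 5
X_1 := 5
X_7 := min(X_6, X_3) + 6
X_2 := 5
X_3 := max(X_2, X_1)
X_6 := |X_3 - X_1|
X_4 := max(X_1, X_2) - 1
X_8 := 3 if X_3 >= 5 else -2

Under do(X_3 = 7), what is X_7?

8

The intervention breaks the incoming arrows to X_3: X_3 := max(X_2, X_1) no longer applies, and X_3 = 7.
X_6 = |X_3 - X_1|  [with X_3=7, X_1=5]  = 2
X_7 = min(X_6, X_3) + 6  [with X_6=2, X_3=7]  = 8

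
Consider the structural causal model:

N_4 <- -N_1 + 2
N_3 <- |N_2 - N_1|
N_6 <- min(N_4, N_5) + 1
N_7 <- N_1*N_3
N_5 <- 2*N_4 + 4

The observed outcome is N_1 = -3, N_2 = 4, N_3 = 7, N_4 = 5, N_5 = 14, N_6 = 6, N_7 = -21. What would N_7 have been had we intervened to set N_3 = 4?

The intervention breaks the incoming arrows to N_3: N_3 <- |N_2 - N_1| no longer applies, and N_3 = 4.
N_7 = N_1*N_3  [with N_1=-3, N_3=4]  = -12

-12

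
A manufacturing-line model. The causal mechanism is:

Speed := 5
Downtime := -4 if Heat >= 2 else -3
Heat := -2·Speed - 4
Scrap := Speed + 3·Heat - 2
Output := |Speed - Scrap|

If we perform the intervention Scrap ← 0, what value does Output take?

5

The intervention breaks the incoming arrows to Scrap: Scrap := Speed + 3·Heat - 2 no longer applies, and Scrap = 0.
Output = |Speed - Scrap|  [with Speed=5, Scrap=0]  = 5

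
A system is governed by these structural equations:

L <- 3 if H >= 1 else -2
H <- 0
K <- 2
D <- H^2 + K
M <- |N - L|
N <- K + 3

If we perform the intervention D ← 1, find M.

7

do(D=1) replaces the equation D <- H^2 + K with the constant D = 1.
Since M is not a descendant of the intervened variable, it is unaffected.
N = K + 3  [with K=2]  = 5
L = 3 if H >= 1 else -2  [with H=0]  = -2
M = |N - L|  [with N=5, L=-2]  = 7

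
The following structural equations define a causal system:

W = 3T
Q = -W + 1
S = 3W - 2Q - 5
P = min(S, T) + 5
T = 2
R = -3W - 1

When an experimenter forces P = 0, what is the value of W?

6

do(P=0) replaces the equation P = min(S, T) + 5 with the constant P = 0.
W is not downstream of the intervention, so its value is determined by the original equations.
W = 3T  [with T=2]  = 6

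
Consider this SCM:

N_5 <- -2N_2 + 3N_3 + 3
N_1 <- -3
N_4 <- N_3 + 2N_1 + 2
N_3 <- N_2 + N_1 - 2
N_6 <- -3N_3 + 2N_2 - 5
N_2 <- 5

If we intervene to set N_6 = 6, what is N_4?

do(N_6=6) replaces the equation N_6 <- -3N_3 + 2N_2 - 5 with the constant N_6 = 6.
No directed path runs from N_6 to N_4, so N_4 keeps its natural value.
N_3 = N_2 + N_1 - 2  [with N_2=5, N_1=-3]  = 0
N_4 = N_3 + 2N_1 + 2  [with N_3=0, N_1=-3]  = -4

-4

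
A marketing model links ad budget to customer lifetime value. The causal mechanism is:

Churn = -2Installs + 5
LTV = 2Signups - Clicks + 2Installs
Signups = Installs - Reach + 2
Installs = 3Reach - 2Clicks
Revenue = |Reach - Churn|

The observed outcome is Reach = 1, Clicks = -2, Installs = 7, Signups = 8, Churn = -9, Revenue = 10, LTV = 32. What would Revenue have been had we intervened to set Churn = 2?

The intervention breaks the incoming arrows to Churn: Churn = -2Installs + 5 no longer applies, and Churn = 2.
Revenue = |Reach - Churn|  [with Reach=1, Churn=2]  = 1

1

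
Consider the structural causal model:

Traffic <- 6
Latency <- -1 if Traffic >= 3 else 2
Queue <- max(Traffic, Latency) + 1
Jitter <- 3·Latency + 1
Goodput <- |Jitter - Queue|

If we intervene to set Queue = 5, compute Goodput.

7

do(Queue=5) replaces the equation Queue <- max(Traffic, Latency) + 1 with the constant Queue = 5.
Latency = -1 if Traffic >= 3 else 2  [with Traffic=6]  = -1
Jitter = 3·Latency + 1  [with Latency=-1]  = -2
Goodput = |Jitter - Queue|  [with Jitter=-2, Queue=5]  = 7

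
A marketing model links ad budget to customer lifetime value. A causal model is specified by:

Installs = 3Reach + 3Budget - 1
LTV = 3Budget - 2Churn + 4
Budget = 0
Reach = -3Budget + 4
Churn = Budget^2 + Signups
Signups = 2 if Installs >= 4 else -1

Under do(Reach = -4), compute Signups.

-1

Under do(Reach=-4), the mechanism Reach = -3Budget + 4 is discarded; Reach is fixed at -4.
Installs = 3Reach + 3Budget - 1  [with Reach=-4, Budget=0]  = -13
Signups = 2 if Installs >= 4 else -1  [with Installs=-13]  = -1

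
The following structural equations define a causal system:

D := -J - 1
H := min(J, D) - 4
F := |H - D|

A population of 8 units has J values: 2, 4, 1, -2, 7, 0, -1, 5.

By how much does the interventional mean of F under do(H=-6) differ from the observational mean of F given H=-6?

-2

do(H=-6) breaks H's dependence on J. With H=-6 fixed, F across the units is 3, 1, 4, 7, 2, 5, 6, 0, mean 3.5.
E[F|H=-6] averages over only the 2 units with H=-6 (J = 1, -2): F = 4, 7, mean 5.5.
Difference = 3.5 − 5.5 = -2.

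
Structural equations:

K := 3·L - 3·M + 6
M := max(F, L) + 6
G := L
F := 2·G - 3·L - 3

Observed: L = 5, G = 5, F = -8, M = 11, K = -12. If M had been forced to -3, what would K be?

30

Intervening sets M = -3 and removes its equation (M := max(F, L) + 6).
K = 3·L - 3·M + 6  [with L=5, M=-3]  = 30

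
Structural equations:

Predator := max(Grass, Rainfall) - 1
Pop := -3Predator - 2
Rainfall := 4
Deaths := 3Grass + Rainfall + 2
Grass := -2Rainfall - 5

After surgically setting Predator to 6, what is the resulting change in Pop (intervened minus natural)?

-9

do(Predator=6) replaces the equation Predator := max(Grass, Rainfall) - 1 with the constant Predator = 6.
Pop = -3Predator - 2  [with Predator=6]  = -20
Without intervention: Grass = -2Rainfall - 5  [with Rainfall=4]  = -13; Predator = max(Grass, Rainfall) - 1  [with Grass=-13, Rainfall=4]  = 3; Pop = -3Predator - 2  [with Predator=3]  = -11.
Change = -20 − (-11) = -9.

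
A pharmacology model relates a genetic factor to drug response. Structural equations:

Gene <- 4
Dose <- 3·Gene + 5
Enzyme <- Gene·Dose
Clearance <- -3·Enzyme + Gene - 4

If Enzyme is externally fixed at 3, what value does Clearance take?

-9

The intervention breaks the incoming arrows to Enzyme: Enzyme <- Gene·Dose no longer applies, and Enzyme = 3.
Clearance = -3·Enzyme + Gene - 4  [with Enzyme=3, Gene=4]  = -9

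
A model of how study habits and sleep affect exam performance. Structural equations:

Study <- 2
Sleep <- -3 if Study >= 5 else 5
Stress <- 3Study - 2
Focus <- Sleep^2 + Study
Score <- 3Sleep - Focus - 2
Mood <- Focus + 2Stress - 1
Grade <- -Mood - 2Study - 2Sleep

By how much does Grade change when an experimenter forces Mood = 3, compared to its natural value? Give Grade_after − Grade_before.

31

Intervening sets Mood = 3 and removes its equation (Mood <- Focus + 2Stress - 1).
Sleep = -3 if Study >= 5 else 5  [with Study=2]  = 5
Grade = -Mood - 2Study - 2Sleep  [with Mood=3, Study=2, Sleep=5]  = -17
Without intervention: Sleep = -3 if Study >= 5 else 5  [with Study=2]  = 5; Stress = 3Study - 2  [with Study=2]  = 4; Focus = Sleep^2 + Study  [with Sleep=5, Study=2]  = 27; Mood = Focus + 2Stress - 1  [with Focus=27, Stress=4]  = 34; Grade = -Mood - 2Study - 2Sleep  [with Mood=34, Study=2, Sleep=5]  = -48.
Change = -17 − (-48) = 31.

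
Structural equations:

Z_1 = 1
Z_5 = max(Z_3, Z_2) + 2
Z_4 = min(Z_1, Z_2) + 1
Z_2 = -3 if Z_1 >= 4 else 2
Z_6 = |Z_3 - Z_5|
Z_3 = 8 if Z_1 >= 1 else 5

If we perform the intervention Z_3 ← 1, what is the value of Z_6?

3

The intervention breaks the incoming arrows to Z_3: Z_3 = 8 if Z_1 >= 1 else 5 no longer applies, and Z_3 = 1.
Z_2 = -3 if Z_1 >= 4 else 2  [with Z_1=1]  = 2
Z_5 = max(Z_3, Z_2) + 2  [with Z_3=1, Z_2=2]  = 4
Z_6 = |Z_3 - Z_5|  [with Z_3=1, Z_5=4]  = 3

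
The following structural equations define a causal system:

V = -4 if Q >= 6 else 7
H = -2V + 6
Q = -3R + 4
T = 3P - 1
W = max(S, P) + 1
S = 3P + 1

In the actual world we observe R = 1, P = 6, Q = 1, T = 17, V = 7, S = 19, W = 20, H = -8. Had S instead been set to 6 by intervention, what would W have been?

7

Intervening sets S = 6 and removes its equation (S = 3P + 1).
W = max(S, P) + 1  [with S=6, P=6]  = 7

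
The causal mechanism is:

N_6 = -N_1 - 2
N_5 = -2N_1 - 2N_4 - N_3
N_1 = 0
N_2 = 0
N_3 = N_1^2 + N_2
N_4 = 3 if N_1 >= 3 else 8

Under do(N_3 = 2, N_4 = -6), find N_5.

Setting N_3 = 2, N_4 = -6 by intervention discards those variables' equations.
N_5 = -2N_1 - 2N_4 - N_3  [with N_1=0, N_4=-6, N_3=2]  = 10

10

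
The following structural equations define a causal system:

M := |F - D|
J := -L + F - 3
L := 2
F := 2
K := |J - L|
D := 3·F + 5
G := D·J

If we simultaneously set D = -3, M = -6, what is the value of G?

Under do(D = -3, M = -6), each intervened variable's structural equation is replaced by its fixed value.
J = -L + F - 3  [with L=2, F=2]  = -3
G = D·J  [with D=-3, J=-3]  = 9

9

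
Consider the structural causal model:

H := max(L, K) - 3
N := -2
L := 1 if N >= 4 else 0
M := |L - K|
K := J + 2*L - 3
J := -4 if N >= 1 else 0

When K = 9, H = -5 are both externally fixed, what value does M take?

The joint intervention fixes K = 9, H = -5, removing each variable's own equation.
L = 1 if N >= 4 else 0  [with N=-2]  = 0
M = |L - K|  [with L=0, K=9]  = 9

9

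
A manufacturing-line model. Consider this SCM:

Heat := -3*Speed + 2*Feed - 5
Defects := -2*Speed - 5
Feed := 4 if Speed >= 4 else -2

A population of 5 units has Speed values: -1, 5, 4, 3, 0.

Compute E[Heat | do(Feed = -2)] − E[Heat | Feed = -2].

Every unit gets Feed=-2 under the intervention. Heat values become -6, -24, -21, -18, -9; E[Heat|do(Feed=-2)] = -15.6.
Observing Feed=-2 restricts to units where Feed's equation naturally yields -2: Speed ∈ {-1, 3, 0}. In that subpopulation Heat = -6, -18, -9, mean -11.
Difference = -15.6 − (-11) = -4.6.

-4.6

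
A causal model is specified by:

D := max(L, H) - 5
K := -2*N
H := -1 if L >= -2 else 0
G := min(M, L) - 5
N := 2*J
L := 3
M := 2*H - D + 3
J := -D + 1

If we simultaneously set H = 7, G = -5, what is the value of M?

Under do(H = 7, G = -5), each intervened variable's structural equation is replaced by its fixed value.
D = max(L, H) - 5  [with L=3, H=7]  = 2
M = 2*H - D + 3  [with H=7, D=2]  = 15

15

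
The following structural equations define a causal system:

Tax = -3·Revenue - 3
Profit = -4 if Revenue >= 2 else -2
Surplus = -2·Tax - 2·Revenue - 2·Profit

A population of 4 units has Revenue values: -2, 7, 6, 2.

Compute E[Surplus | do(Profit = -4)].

27

Under do(Profit=-4), Profit's equation is replaced by Profit=-4 for every unit. Per-unit Surplus: 6, 42, 38, 22. Mean = 27.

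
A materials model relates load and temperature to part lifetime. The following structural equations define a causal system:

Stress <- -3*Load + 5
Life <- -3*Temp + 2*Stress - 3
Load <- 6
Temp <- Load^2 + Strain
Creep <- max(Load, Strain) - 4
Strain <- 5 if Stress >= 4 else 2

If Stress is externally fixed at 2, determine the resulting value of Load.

6

Under do(Stress=2), the mechanism Stress <- -3*Load + 5 is discarded; Stress is fixed at 2.
Load is not downstream of the intervention, so its value is determined by the original equations.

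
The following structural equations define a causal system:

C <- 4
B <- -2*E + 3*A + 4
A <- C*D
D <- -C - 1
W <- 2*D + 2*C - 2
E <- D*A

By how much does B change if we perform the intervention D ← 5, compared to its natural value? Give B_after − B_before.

120

do(D=5) replaces the equation D <- -C - 1 with the constant D = 5.
A = C*D  [with C=4, D=5]  = 20
E = D*A  [with D=5, A=20]  = 100
B = -2*E + 3*A + 4  [with E=100, A=20]  = -136
Without intervention: D = -C - 1  [with C=4]  = -5; A = C*D  [with C=4, D=-5]  = -20; E = D*A  [with D=-5, A=-20]  = 100; B = -2*E + 3*A + 4  [with E=100, A=-20]  = -256.
Change = -136 − (-256) = 120.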